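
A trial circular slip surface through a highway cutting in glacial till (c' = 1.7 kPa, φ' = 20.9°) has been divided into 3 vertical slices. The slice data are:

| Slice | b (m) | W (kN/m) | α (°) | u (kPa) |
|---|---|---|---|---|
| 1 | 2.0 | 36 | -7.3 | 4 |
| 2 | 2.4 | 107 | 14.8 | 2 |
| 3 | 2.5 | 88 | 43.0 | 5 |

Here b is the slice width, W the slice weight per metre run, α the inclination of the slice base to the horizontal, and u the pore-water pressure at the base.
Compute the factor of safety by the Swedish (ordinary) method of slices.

Ordinary method of slices: FS = Σ[c'·Δl_i + (W_i cosα_i − u_i·Δl_i)·tanφ'] / Σ W_i sinα_i, with Δl_i = b_i / cosα_i.
Slice 1: Δl = 2.0/cos(-7.3°) = 2.016 m; N'_1 = 36·cos(-7.3°) − 4·2.016 = 27.6; c'Δl = 3.43; W sinα = -4.6
Slice 2: Δl = 2.4/cos14.8° = 2.482 m; N'_2 = 107·cos14.8° − 2·2.482 = 98.5; c'Δl = 4.22; W sinα = 27.3
Slice 3: Δl = 2.5/cos43.0° = 3.418 m; N'_3 = 88·cos43.0° − 5·3.418 = 47.3; c'Δl = 5.81; W sinα = 60.0
Σc'Δl = 13.5 kN/m; ΣN' = 173.4 kN/m; ΣW sinα = 82.8 kN/m
Resisting = 13.5 + 173.4·tan20.9° = 13.5 + 66.2 = 79.7 kN/m
FS = 79.7 / 82.8 = 0.963

FS = 0.96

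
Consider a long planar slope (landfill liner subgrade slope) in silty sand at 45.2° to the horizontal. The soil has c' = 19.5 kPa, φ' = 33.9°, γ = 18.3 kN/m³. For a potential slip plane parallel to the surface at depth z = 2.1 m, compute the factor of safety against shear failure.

FS = 1.68

For an infinite slope with a slip plane parallel to the surface (no pore pressure): FS = [c' + γz cos²β tanφ'] / [γz sinβ cosβ].
γz = 18.3·2.1 = 38.43 kN/m²
Numerator = 19.5 + 38.43·cos²45.2°·tan33.9° = 19.5 + 38.43·0.4965·0.6720 = 32.322 kPa
Denominator = 38.43·sin45.2°·cos45.2° = 38.43·0.7096·0.7046 = 19.215 kPa
FS = 32.322 / 19.215 = 1.682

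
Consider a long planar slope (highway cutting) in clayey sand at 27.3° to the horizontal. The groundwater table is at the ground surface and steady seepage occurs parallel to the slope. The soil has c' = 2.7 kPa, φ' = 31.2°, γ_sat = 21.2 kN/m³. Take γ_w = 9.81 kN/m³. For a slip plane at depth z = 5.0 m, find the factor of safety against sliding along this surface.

FS = 0.69

With seepage parallel to the slope and the water table at the surface, the effective normal stress on the slip plane uses the buoyant unit weight γ' = γ_sat − γ_w while the driving shear stress uses γ_sat:
FS = [c' + γ' z cos²β tanφ'] / [γ_sat z sinβ cosβ]
γ' = 21.2 − 9.81 = 11.39 kN/m³
Numerator = 2.7 + 11.39·5.0·cos²27.3°·tan31.2° = 2.7 + 11.39·5.0·0.7896·0.6056 = 29.935 kPa
Denominator = 21.2·5.0·sin27.3°·cos27.3° = 21.2·5.0·0.4586·0.8886 = 43.202 kPa
FS = 29.935 / 43.202 = 0.693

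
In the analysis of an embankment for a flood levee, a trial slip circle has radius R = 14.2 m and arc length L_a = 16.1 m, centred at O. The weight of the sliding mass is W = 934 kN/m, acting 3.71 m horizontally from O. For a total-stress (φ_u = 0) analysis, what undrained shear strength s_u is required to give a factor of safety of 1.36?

s_u = 20.6 kPa

FS = s_u·L_a·R / (W·d), so s_u = FS·W·d / (L_a·R).
s_u = 1.36·934·3.71 / (16.10·14.2) = 4712.6 / 228.62 = 20.61 kPa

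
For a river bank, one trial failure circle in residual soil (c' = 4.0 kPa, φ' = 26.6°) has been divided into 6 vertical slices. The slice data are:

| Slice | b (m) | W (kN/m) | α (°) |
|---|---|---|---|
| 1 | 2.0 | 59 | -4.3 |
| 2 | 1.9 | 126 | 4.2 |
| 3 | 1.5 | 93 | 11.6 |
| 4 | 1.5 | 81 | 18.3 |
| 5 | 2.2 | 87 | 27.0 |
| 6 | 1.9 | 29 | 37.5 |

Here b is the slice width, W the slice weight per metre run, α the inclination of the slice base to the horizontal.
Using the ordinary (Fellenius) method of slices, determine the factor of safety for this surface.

Ordinary method of slices: FS = Σ[c'·Δl_i + (W_i cosα_i)·tanφ'] / Σ W_i sinα_i, with Δl_i = b_i / cosα_i.
Slice 1: Δl = 2.0/cos(-4.3°) = 2.006 m; N'_1 = 59·cos(-4.3°) = 58.8; c'Δl = 8.02; W sinα = -4.4
Slice 2: Δl = 1.9/cos4.2° = 1.905 m; N'_2 = 126·cos4.2° = 125.7; c'Δl = 7.62; W sinα = 9.2
Slice 3: Δl = 1.5/cos11.6° = 1.531 m; N'_3 = 93·cos11.6° = 91.1; c'Δl = 6.13; W sinα = 18.7
Slice 4: Δl = 1.5/cos18.3° = 1.580 m; N'_4 = 81·cos18.3° = 76.9; c'Δl = 6.32; W sinα = 25.4
Slice 5: Δl = 2.2/cos27.0° = 2.469 m; N'_5 = 87·cos27.0° = 77.5; c'Δl = 9.88; W sinα = 39.5
Slice 6: Δl = 1.9/cos37.5° = 2.395 m; N'_6 = 29·cos37.5° = 23.0; c'Δl = 9.58; W sinα = 17.7
Σc'Δl = 47.5 kN/m; ΣN' = 453.0 kN/m; ΣW sinα = 106.1 kN/m
Resisting = 47.5 + 453.0·tan26.6° = 47.5 + 226.9 = 274.4 kN/m
FS = 274.4 / 106.1 = 2.587

FS = 2.59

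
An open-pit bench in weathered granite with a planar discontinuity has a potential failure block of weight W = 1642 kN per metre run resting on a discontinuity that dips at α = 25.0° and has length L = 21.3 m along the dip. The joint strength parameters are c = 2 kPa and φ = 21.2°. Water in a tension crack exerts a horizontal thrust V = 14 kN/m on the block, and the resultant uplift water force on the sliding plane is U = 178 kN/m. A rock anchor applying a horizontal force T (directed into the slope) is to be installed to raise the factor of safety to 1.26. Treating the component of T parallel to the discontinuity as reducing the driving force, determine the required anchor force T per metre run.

T = 262 kN/m

Resolving forces along and normal to the sliding plane, with the horizontal anchor force T adding T·sinα to the effective normal force and T·cosα acting up the plane against the driving force:
FS = [cL + (W cosα − U − V sinα + T sinα) tanφ] / [W sinα + V cosα − T cosα]
Without the anchor: N' = 1304.2 kN/m, driving T_d = 706.6 kN/m, resisting R = 2·21.3 + 1304.2·tan21.2° = 548.5 kN/m, FS = 0.78.
Setting FS = 1.26 and solving for T:
1.26·(706.6 − T cos25.0°) = 548.5 + T sin25.0°·tan21.2°
T·(sin25.0°·tan21.2° + 1.26·cos25.0°) = 1.26·706.6 − 548.5
T·(0.4226·0.3879 + 1.26·0.9063) = 890.4 − 548.5 = 341.9
T·1.3059 = 341.9
T = 261.8 kN/m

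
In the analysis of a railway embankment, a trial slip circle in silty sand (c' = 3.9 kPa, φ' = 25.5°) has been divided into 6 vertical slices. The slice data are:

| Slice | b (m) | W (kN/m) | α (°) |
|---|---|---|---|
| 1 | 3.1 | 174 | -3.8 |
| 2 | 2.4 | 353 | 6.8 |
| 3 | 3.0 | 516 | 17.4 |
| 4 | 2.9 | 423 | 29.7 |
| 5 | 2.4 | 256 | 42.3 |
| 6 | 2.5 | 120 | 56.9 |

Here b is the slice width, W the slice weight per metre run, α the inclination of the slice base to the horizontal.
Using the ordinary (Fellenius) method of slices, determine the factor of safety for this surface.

Ordinary method of slices: FS = Σ[c'·Δl_i + (W_i cosα_i)·tanφ'] / Σ W_i sinα_i, with Δl_i = b_i / cosα_i.
Slice 1: Δl = 3.1/cos(-3.8°) = 3.107 m; N'_1 = 174·cos(-3.8°) = 173.6; c'Δl = 12.12; W sinα = -11.5
Slice 2: Δl = 2.4/cos6.8° = 2.417 m; N'_2 = 353·cos6.8° = 350.5; c'Δl = 9.43; W sinα = 41.8
Slice 3: Δl = 3.0/cos17.4° = 3.144 m; N'_3 = 516·cos17.4° = 492.4; c'Δl = 12.26; W sinα = 154.3
Slice 4: Δl = 2.9/cos29.7° = 3.339 m; N'_4 = 423·cos29.7° = 367.4; c'Δl = 13.02; W sinα = 209.6
Slice 5: Δl = 2.4/cos42.3° = 3.245 m; N'_5 = 256·cos42.3° = 189.3; c'Δl = 12.65; W sinα = 172.3
Slice 6: Δl = 2.5/cos56.9° = 4.578 m; N'_6 = 120·cos56.9° = 65.5; c'Δl = 17.85; W sinα = 100.5
Σc'Δl = 77.3 kN/m; ΣN' = 1638.8 kN/m; ΣW sinα = 667.0 kN/m
Resisting = 77.3 + 1638.8·tan25.5° = 77.3 + 781.7 = 859.0 kN/m
FS = 859.0 / 667.0 = 1.288

FS = 1.29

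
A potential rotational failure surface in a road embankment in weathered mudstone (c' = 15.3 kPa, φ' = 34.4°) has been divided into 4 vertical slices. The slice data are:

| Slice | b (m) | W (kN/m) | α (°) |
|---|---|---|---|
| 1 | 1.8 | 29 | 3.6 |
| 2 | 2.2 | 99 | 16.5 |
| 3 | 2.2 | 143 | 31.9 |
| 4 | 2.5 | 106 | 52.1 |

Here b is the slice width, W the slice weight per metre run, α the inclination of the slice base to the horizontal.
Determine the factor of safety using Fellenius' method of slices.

FS = 1.99

Ordinary method of slices: FS = Σ[c'·Δl_i + (W_i cosα_i)·tanφ'] / Σ W_i sinα_i, with Δl_i = b_i / cosα_i.
Slice 1: Δl = 1.8/cos3.6° = 1.804 m; N'_1 = 29·cos3.6° = 28.9; c'Δl = 27.59; W sinα = 1.8
Slice 2: Δl = 2.2/cos16.5° = 2.294 m; N'_2 = 99·cos16.5° = 94.9; c'Δl = 35.11; W sinα = 28.1
Slice 3: Δl = 2.2/cos31.9° = 2.591 m; N'_3 = 143·cos31.9° = 121.4; c'Δl = 39.65; W sinα = 75.6
Slice 4: Δl = 2.5/cos52.1° = 4.070 m; N'_4 = 106·cos52.1° = 65.1; c'Δl = 62.27; W sinα = 83.6
Σc'Δl = 164.6 kN/m; ΣN' = 310.4 kN/m; ΣW sinα = 189.1 kN/m
Resisting = 164.6 + 310.4·tan34.4° = 164.6 + 212.5 = 377.1 kN/m
FS = 377.1 / 189.1 = 1.994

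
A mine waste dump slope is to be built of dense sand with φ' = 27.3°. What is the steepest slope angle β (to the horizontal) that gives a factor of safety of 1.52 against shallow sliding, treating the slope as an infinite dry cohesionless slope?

For an infinite dry cohesionless slope FS = tanφ'/tanβ, so tanβ = tanφ' / FS.
tanβ = tan27.3° / 1.52 = 0.5161 / 1.52 = 0.3396
β = arctan(0.3396) = 18.76°

β = 18.8°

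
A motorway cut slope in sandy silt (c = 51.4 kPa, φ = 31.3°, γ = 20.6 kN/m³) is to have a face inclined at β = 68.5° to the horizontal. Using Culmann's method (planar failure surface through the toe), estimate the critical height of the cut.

H_c = 39.00 m

Culmann's analysis gives the critical failure plane at α_cr = (β + φ)/2 = (68.5 + 31.3)/2 = 49.9°, and the critical height
H_c = (4c/γ) · sinβ cosφ / [1 − cos(β − φ)]
    = (4·51.4/20.6) · sin68.5°·cos31.3° / [1 − cos(37.2°)]
    = 9.981 · 0.9304·0.8545 / [1 − 0.7965]
    = 9.981 · 0.7950 / 0.2035
    = 39.00 m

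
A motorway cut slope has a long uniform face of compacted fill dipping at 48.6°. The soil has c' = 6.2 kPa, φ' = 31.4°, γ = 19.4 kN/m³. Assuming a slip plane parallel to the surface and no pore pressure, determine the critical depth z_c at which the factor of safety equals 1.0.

z_c = 1.39 m

Setting FS = 1.00 in FS = [c' + γz cos²β tanφ'] / [γz sinβ cosβ] and solving for z:
z = c' / [γ cosβ (FS·sinβ − cosβ·tanφ')]
  = 6.2 / [19.4·cos48.6°·(1.00·sin48.6° − cos48.6°·tan31.4°)]
  = 6.2 / [19.4·0.6613·(1.00·0.7501 − 0.6613·0.6104)]
  = 6.2 / 4.4447 = 1.395 m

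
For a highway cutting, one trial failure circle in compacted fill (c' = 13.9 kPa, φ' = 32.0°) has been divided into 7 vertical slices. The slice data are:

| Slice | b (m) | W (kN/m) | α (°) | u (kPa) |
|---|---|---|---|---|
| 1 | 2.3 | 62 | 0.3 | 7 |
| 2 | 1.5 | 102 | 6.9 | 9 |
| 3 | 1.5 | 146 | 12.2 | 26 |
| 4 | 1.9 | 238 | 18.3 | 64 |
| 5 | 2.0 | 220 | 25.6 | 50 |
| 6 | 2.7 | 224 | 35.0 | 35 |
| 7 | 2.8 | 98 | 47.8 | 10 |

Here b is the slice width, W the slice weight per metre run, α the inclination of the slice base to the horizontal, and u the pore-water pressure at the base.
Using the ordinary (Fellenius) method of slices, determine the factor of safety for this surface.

Ordinary method of slices: FS = Σ[c'·Δl_i + (W_i cosα_i − u_i·Δl_i)·tanφ'] / Σ W_i sinα_i, with Δl_i = b_i / cosα_i.
Slice 1: Δl = 2.3/cos0.3° = 2.300 m; N'_1 = 62·cos0.3° − 7·2.300 = 45.9; c'Δl = 31.97; W sinα = 0.3
Slice 2: Δl = 1.5/cos6.9° = 1.511 m; N'_2 = 102·cos6.9° − 9·1.511 = 87.7; c'Δl = 21.00; W sinα = 12.3
Slice 3: Δl = 1.5/cos12.2° = 1.535 m; N'_3 = 146·cos12.2° − 26·1.535 = 102.8; c'Δl = 21.33; W sinα = 30.9
Slice 4: Δl = 1.9/cos18.3° = 2.001 m; N'_4 = 238·cos18.3° − 64·2.001 = 97.9; c'Δl = 27.82; W sinα = 74.7
Slice 5: Δl = 2.0/cos25.6° = 2.218 m; N'_5 = 220·cos25.6° − 50·2.218 = 87.5; c'Δl = 30.83; W sinα = 95.1
Slice 6: Δl = 2.7/cos35.0° = 3.296 m; N'_6 = 224·cos35.0° − 35·3.296 = 68.1; c'Δl = 45.82; W sinα = 128.5
Slice 7: Δl = 2.8/cos47.8° = 4.168 m; N'_7 = 98·cos47.8° − 10·4.168 = 24.1; c'Δl = 57.94; W sinα = 72.6
Σc'Δl = 236.7 kN/m; ΣN' = 514.0 kN/m; ΣW sinα = 414.3 kN/m
Resisting = 236.7 + 514.0·tan32.0° = 236.7 + 321.2 = 557.9 kN/m
FS = 557.9 / 414.3 = 1.347

FS = 1.35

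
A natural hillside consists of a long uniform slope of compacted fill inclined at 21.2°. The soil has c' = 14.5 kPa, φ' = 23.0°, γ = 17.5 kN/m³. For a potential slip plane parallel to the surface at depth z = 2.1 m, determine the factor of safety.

FS = 2.26

For an infinite slope with a slip plane parallel to the surface (no pore pressure): FS = [c' + γz cos²β tanφ'] / [γz sinβ cosβ].
γz = 17.5·2.1 = 36.75 kN/m²
Numerator = 14.5 + 36.75·cos²21.2°·tan23.0° = 14.5 + 36.75·0.8692·0.4245 = 28.059 kPa
Denominator = 36.75·sin21.2°·cos21.2° = 36.75·0.3616·0.9323 = 12.390 kPa
FS = 28.059 / 12.390 = 2.265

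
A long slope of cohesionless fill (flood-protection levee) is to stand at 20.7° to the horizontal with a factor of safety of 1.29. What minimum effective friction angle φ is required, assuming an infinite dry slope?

FS = tanφ/tanβ ⇒ tanφ = FS · tanβ = 1.29 · tan20.7° = 0.4875
φ = arctan(0.4875) = 25.99°

φ = 26.0°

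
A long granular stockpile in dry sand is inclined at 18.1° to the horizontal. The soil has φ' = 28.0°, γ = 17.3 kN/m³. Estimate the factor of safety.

For a dry cohesionless infinite slope the factor of safety is FS = tanφ' / tanβ.
FS = tan28.0° / tan18.1° = 0.5317 / 0.3269 = 1.627

FS = 1.63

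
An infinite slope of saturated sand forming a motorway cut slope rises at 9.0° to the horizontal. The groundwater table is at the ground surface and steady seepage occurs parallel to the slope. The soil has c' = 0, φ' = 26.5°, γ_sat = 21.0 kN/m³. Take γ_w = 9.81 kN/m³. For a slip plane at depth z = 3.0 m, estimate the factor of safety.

FS = 1.68

With seepage parallel to the slope and the water table at the surface, the effective normal stress on the slip plane uses the buoyant unit weight γ' = γ_sat − γ_w while the driving shear stress uses γ_sat:
FS = [c' + γ' z cos²β tanφ'] / [γ_sat z sinβ cosβ]
(For c' = 0 this reduces to FS = (γ'/γ_sat)·tanφ'/tanβ.)
γ' = 21.0 − 9.81 = 11.19 kN/m³
Numerator = 0.0 + 11.19·3.0·cos²9.0°·tan26.5° = 0.0 + 11.19·3.0·0.9755·0.4986 = 16.328 kPa
Denominator = 21.0·3.0·sin9.0°·cos9.0° = 21.0·3.0·0.1564·0.9877 = 9.734 kPa
FS = 16.328 / 9.734 = 1.677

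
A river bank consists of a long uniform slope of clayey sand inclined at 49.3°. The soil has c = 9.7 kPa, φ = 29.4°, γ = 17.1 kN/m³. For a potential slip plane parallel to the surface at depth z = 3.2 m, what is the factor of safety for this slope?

For an infinite slope with a slip plane parallel to the surface (no pore pressure): FS = [c + γz cos²β tanφ] / [γz sinβ cosβ].
γz = 17.1·3.2 = 54.72 kN/m²
Numerator = 9.7 + 54.72·cos²49.3°·tan29.4° = 9.7 + 54.72·0.4252·0.5635 = 22.811 kPa
Denominator = 54.72·sin49.3°·cos49.3° = 54.72·0.7581·0.6521 = 27.052 kPa
FS = 22.811 / 27.052 = 0.843

FS = 0.84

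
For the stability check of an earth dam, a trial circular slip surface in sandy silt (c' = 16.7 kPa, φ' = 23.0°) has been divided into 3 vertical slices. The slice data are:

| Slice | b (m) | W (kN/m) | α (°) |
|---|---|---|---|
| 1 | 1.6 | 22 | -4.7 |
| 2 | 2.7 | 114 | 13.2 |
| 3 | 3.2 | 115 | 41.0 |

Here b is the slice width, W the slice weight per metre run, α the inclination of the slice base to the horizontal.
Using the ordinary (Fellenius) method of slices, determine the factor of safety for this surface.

Ordinary method of slices: FS = Σ[c'·Δl_i + (W_i cosα_i)·tanφ'] / Σ W_i sinα_i, with Δl_i = b_i / cosα_i.
Slice 1: Δl = 1.6/cos(-4.7°) = 1.605 m; N'_1 = 22·cos(-4.7°) = 21.9; c'Δl = 26.81; W sinα = -1.8
Slice 2: Δl = 2.7/cos13.2° = 2.773 m; N'_2 = 114·cos13.2° = 111.0; c'Δl = 46.31; W sinα = 26.0
Slice 3: Δl = 3.2/cos41.0° = 4.240 m; N'_3 = 115·cos41.0° = 86.8; c'Δl = 70.81; W sinα = 75.4
Σc'Δl = 143.9 kN/m; ΣN' = 219.7 kN/m; ΣW sinα = 99.7 kN/m
Resisting = 143.9 + 219.7·tan23.0° = 143.9 + 93.3 = 237.2 kN/m
FS = 237.2 / 99.7 = 2.380

FS = 2.38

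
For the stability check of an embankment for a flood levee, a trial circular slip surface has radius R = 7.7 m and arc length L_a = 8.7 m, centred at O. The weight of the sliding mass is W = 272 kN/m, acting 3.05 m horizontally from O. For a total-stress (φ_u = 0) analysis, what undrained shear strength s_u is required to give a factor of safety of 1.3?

FS = s_u·L_a·R / (W·d), so s_u = FS·W·d / (L_a·R).
s_u = 1.3·272·3.05 / (8.70·7.7) = 1078.5 / 66.99 = 16.10 kPa

s_u = 16.1 kPa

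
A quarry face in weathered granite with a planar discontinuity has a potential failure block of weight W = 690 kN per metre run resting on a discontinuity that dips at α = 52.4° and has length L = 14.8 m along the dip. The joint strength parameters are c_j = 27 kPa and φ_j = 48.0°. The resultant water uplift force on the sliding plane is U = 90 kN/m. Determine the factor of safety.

FS = 1.40

Resolving the block weight along and normal to the plane and applying the Mohr–Coulomb strength on the joint:
N' = W cosα − U = 690·cos52.4° − 90 = 331.0 kN/m
Driving force T = W sinα = 690·sin52.4° = 546.7 kN/m
Resisting force R = c_j·L + N'·tanφ_j = 27·14.8 + 331.0·tan48.0° = 399.6 + 367.6 = 767.2 kN/m
FS = R / T = 767.2 / 546.7 = 1.403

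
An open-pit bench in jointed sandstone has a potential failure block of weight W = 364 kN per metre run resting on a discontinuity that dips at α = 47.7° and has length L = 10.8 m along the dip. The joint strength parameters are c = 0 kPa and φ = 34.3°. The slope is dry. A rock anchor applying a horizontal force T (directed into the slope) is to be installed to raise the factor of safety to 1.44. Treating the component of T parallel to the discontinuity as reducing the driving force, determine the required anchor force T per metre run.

T = 150 kN/m

Resolving forces along and normal to the sliding plane, with the horizontal anchor force T adding T·sinα to the effective normal force and T·cosα acting up the plane against the driving force:
FS = [cL + (W cosα + T sinα) tanφ] / [W sinα − T cosα]
Without the anchor: N' = 245.0 kN/m, driving T_d = 269.2 kN/m, resisting R = 0·10.8 + 245.0·tan34.3° = 167.1 kN/m, FS = 0.62.
Setting FS = 1.44 and solving for T:
1.44·(269.2 − T cos47.7°) = 167.1 + T sin47.7°·tan34.3°
T·(sin47.7°·tan34.3° + 1.44·cos47.7°) = 1.44·269.2 − 167.1
T·(0.7396·0.6822 + 1.44·0.6730) = 387.7 − 167.1 = 220.6
T·1.4737 = 220.6
T = 149.7 kN/m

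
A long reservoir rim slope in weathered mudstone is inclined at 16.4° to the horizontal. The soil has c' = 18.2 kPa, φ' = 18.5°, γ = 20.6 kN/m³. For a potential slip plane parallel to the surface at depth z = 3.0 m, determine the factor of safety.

FS = 2.22

For an infinite slope with a slip plane parallel to the surface (no pore pressure): FS = [c' + γz cos²β tanφ'] / [γz sinβ cosβ].
γz = 20.6·3.0 = 61.80 kN/m²
Numerator = 18.2 + 61.80·cos²16.4°·tan18.5° = 18.2 + 61.80·0.9203·0.3346 = 37.230 kPa
Denominator = 61.80·sin16.4°·cos16.4° = 61.80·0.2823·0.9593 = 16.739 kPa
FS = 37.230 / 16.739 = 2.224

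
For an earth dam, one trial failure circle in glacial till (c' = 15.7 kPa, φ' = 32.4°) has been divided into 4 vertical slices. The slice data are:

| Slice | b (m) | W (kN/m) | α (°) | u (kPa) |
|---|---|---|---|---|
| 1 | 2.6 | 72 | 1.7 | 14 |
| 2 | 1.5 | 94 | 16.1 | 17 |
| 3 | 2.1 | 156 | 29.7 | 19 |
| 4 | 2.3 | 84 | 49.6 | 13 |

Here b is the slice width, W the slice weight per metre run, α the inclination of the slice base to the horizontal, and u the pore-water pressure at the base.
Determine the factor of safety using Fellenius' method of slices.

Ordinary method of slices: FS = Σ[c'·Δl_i + (W_i cosα_i − u_i·Δl_i)·tanφ'] / Σ W_i sinα_i, with Δl_i = b_i / cosα_i.
Slice 1: Δl = 2.6/cos1.7° = 2.601 m; N'_1 = 72·cos1.7° − 14·2.601 = 35.6; c'Δl = 40.84; W sinα = 2.1
Slice 2: Δl = 1.5/cos16.1° = 1.561 m; N'_2 = 94·cos16.1° − 17·1.561 = 63.8; c'Δl = 24.51; W sinα = 26.1
Slice 3: Δl = 2.1/cos29.7° = 2.418 m; N'_3 = 156·cos29.7° − 19·2.418 = 89.6; c'Δl = 37.96; W sinα = 77.3
Slice 4: Δl = 2.3/cos49.6° = 3.549 m; N'_4 = 84·cos49.6° − 13·3.549 = 8.3; c'Δl = 55.71; W sinα = 64.0
Σc'Δl = 159.0 kN/m; ΣN' = 197.2 kN/m; ΣW sinα = 169.5 kN/m
Resisting = 159.0 + 197.2·tan32.4° = 159.0 + 125.2 = 284.2 kN/m
FS = 284.2 / 169.5 = 1.677

FS = 1.68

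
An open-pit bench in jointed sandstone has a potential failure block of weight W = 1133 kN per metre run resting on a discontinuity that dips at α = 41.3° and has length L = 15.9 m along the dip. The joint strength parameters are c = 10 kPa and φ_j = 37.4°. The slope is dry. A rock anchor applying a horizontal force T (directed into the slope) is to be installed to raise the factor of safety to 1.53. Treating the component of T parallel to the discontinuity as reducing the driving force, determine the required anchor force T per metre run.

T = 202 kN/m

Resolving forces along and normal to the sliding plane, with the horizontal anchor force T adding T·sinα to the effective normal force and T·cosα acting up the plane against the driving force:
FS = [cL + (W cosα + T sinα) tanφ_j] / [W sinα − T cosα]
Without the anchor: N' = 851.2 kN/m, driving T_d = 747.8 kN/m, resisting R = 10·15.9 + 851.2·tan37.4° = 809.8 kN/m, FS = 1.08.
Setting FS = 1.53 and solving for T:
1.53·(747.8 − T cos41.3°) = 809.8 + T sin41.3°·tan37.4°
T·(sin41.3°·tan37.4° + 1.53·cos41.3°) = 1.53·747.8 − 809.8
T·(0.6600·0.7646 + 1.53·0.7513) = 1144.1 − 809.8 = 334.3
T·1.6540 = 334.3
T = 202.1 kN/m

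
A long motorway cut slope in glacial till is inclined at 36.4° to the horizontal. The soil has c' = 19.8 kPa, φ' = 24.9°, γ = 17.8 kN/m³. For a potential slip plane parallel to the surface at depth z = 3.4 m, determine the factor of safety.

For an infinite slope with a slip plane parallel to the surface (no pore pressure): FS = [c' + γz cos²β tanφ'] / [γz sinβ cosβ].
γz = 17.8·3.4 = 60.52 kN/m²
Numerator = 19.8 + 60.52·cos²36.4°·tan24.9° = 19.8 + 60.52·0.6479·0.4642 = 38.000 kPa
Denominator = 60.52·sin36.4°·cos36.4° = 60.52·0.5934·0.8049 = 28.907 kPa
FS = 38.000 / 28.907 = 1.315

FS = 1.31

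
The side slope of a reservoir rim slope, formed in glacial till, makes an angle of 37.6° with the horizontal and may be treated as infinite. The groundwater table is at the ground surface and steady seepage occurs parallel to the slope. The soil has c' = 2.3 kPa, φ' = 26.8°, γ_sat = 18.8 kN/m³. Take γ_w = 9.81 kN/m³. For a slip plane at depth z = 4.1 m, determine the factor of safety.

With seepage parallel to the slope and the water table at the surface, the effective normal stress on the slip plane uses the buoyant unit weight γ' = γ_sat − γ_w while the driving shear stress uses γ_sat:
FS = [c' + γ' z cos²β tanφ'] / [γ_sat z sinβ cosβ]
γ' = 18.8 − 9.81 = 8.99 kN/m³
Numerator = 2.3 + 8.99·4.1·cos²37.6°·tan26.8° = 2.3 + 8.99·4.1·0.6277·0.5051 = 13.987 kPa
Denominator = 18.8·4.1·sin37.6°·cos37.6° = 18.8·4.1·0.6101·0.7923 = 37.261 kPa
FS = 13.987 / 37.261 = 0.375

FS = 0.38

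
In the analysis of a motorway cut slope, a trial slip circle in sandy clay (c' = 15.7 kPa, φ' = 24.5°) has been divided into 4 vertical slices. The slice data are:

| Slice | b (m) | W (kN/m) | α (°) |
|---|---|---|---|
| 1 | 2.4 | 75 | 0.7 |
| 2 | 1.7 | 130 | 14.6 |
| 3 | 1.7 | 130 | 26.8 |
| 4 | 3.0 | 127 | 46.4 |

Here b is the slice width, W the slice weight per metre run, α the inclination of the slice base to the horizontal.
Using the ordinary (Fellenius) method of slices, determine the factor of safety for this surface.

FS = 1.89

Ordinary method of slices: FS = Σ[c'·Δl_i + (W_i cosα_i)·tanφ'] / Σ W_i sinα_i, with Δl_i = b_i / cosα_i.
Slice 1: Δl = 2.4/cos0.7° = 2.400 m; N'_1 = 75·cos0.7° = 75.0; c'Δl = 37.68; W sinα = 0.9
Slice 2: Δl = 1.7/cos14.6° = 1.757 m; N'_2 = 130·cos14.6° = 125.8; c'Δl = 27.58; W sinα = 32.8
Slice 3: Δl = 1.7/cos26.8° = 1.905 m; N'_3 = 130·cos26.8° = 116.0; c'Δl = 29.90; W sinα = 58.6
Slice 4: Δl = 3.0/cos46.4° = 4.350 m; N'_4 = 127·cos46.4° = 87.6; c'Δl = 68.30; W sinα = 92.0
Σc'Δl = 163.5 kN/m; ΣN' = 404.4 kN/m; ΣW sinα = 184.3 kN/m
Resisting = 163.5 + 404.4·tan24.5° = 163.5 + 184.3 = 347.8 kN/m
FS = 347.8 / 184.3 = 1.887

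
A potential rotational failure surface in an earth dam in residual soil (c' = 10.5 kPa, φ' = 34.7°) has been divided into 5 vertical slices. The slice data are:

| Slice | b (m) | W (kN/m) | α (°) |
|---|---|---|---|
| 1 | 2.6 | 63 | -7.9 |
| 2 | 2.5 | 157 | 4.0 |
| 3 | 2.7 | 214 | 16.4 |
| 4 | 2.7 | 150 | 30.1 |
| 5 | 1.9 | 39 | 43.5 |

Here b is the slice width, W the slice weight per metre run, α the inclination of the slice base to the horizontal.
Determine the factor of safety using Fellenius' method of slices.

FS = 3.32

Ordinary method of slices: FS = Σ[c'·Δl_i + (W_i cosα_i)·tanφ'] / Σ W_i sinα_i, with Δl_i = b_i / cosα_i.
Slice 1: Δl = 2.6/cos(-7.9°) = 2.625 m; N'_1 = 63·cos(-7.9°) = 62.4; c'Δl = 27.56; W sinα = -8.7
Slice 2: Δl = 2.5/cos4.0° = 2.506 m; N'_2 = 157·cos4.0° = 156.6; c'Δl = 26.31; W sinα = 11.0
Slice 3: Δl = 2.7/cos16.4° = 2.815 m; N'_3 = 214·cos16.4° = 205.3; c'Δl = 29.55; W sinα = 60.4
Slice 4: Δl = 2.7/cos30.1° = 3.121 m; N'_4 = 150·cos30.1° = 129.8; c'Δl = 32.77; W sinα = 75.2
Slice 5: Δl = 1.9/cos43.5° = 2.619 m; N'_5 = 39·cos43.5° = 28.3; c'Δl = 27.50; W sinα = 26.8
Σc'Δl = 143.7 kN/m; ΣN' = 582.4 kN/m; ΣW sinα = 164.8 kN/m
Resisting = 143.7 + 582.4·tan34.7° = 143.7 + 403.3 = 547.0 kN/m
FS = 547.0 / 164.8 = 3.319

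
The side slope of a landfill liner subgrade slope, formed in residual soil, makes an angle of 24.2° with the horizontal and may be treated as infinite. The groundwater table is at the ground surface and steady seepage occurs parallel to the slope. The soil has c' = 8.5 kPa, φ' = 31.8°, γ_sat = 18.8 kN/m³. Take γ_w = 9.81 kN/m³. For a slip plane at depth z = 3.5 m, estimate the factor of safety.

With seepage parallel to the slope and the water table at the surface, the effective normal stress on the slip plane uses the buoyant unit weight γ' = γ_sat − γ_w while the driving shear stress uses γ_sat:
FS = [c' + γ' z cos²β tanφ'] / [γ_sat z sinβ cosβ]
γ' = 18.8 − 9.81 = 8.99 kN/m³
Numerator = 8.5 + 8.99·3.5·cos²24.2°·tan31.8° = 8.5 + 8.99·3.5·0.8320·0.6200 = 24.731 kPa
Denominator = 18.8·3.5·sin24.2°·cos24.2° = 18.8·3.5·0.4099·0.9121 = 24.603 kPa
FS = 24.731 / 24.603 = 1.005

FS = 1.01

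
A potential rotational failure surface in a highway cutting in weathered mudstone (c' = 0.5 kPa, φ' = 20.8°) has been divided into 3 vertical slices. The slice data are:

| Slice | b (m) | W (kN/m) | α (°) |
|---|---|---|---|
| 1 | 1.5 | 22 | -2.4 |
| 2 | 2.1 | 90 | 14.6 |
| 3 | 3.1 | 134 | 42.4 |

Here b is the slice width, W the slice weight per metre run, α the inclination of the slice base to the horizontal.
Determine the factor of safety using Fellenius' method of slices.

FS = 0.74

Ordinary method of slices: FS = Σ[c'·Δl_i + (W_i cosα_i)·tanφ'] / Σ W_i sinα_i, with Δl_i = b_i / cosα_i.
Slice 1: Δl = 1.5/cos(-2.4°) = 1.501 m; N'_1 = 22·cos(-2.4°) = 22.0; c'Δl = 0.75; W sinα = -0.9
Slice 2: Δl = 2.1/cos14.6° = 2.170 m; N'_2 = 90·cos14.6° = 87.1; c'Δl = 1.09; W sinα = 22.7
Slice 3: Δl = 3.1/cos42.4° = 4.198 m; N'_3 = 134·cos42.4° = 99.0; c'Δl = 2.10; W sinα = 90.4
Σc'Δl = 3.9 kN/m; ΣN' = 208.0 kN/m; ΣW sinα = 112.1 kN/m
Resisting = 3.9 + 208.0·tan20.8° = 3.9 + 79.0 = 83.0 kN/m
FS = 83.0 / 112.1 = 0.740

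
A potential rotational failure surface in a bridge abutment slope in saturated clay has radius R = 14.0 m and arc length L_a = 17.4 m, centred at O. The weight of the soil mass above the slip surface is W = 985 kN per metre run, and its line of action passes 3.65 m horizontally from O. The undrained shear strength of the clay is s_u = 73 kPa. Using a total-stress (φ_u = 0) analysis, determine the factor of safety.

FS = 4.95

Taking moments about the centre O, the resisting moment is provided by the undrained shear strength acting along the arc:
M_R = s_u·L_a·R = 73·17.40·14.0 = 17782.8 kN·m/m
M_D = W·d = 985·3.65 = 3595.2 kN·m/m
FS = M_R / M_D = 17782.8 / 3595.2 = 4.946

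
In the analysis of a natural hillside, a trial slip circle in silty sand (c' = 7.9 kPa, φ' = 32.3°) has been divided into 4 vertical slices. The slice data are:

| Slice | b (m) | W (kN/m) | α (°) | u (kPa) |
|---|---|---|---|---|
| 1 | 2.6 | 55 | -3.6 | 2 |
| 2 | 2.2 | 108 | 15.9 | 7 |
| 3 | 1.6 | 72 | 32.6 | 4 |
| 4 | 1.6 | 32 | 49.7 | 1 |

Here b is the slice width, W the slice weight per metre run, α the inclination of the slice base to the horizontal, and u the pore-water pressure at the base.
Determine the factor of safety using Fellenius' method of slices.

FS = 2.30

Ordinary method of slices: FS = Σ[c'·Δl_i + (W_i cosα_i − u_i·Δl_i)·tanφ'] / Σ W_i sinα_i, with Δl_i = b_i / cosα_i.
Slice 1: Δl = 2.6/cos(-3.6°) = 2.605 m; N'_1 = 55·cos(-3.6°) − 2·2.605 = 49.7; c'Δl = 20.58; W sinα = -3.5
Slice 2: Δl = 2.2/cos15.9° = 2.288 m; N'_2 = 108·cos15.9° − 7·2.288 = 87.9; c'Δl = 18.07; W sinα = 29.6
Slice 3: Δl = 1.6/cos32.6° = 1.899 m; N'_3 = 72·cos32.6° − 4·1.899 = 53.1; c'Δl = 15.00; W sinα = 38.8
Slice 4: Δl = 1.6/cos49.7° = 2.474 m; N'_4 = 32·cos49.7° − 1·2.474 = 18.2; c'Δl = 19.54; W sinα = 24.4
Σc'Δl = 73.2 kN/m; ΣN' = 208.8 kN/m; ΣW sinα = 89.3 kN/m
Resisting = 73.2 + 208.8·tan32.3° = 73.2 + 132.0 = 205.2 kN/m
FS = 205.2 / 89.3 = 2.297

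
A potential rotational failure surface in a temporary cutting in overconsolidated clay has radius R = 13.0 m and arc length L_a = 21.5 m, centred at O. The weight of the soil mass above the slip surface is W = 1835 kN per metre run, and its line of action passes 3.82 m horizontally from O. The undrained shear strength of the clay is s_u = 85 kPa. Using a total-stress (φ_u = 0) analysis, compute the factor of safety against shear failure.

FS = 3.39

Taking moments about the centre O, the resisting moment is provided by the undrained shear strength acting along the arc:
M_R = s_u·L_a·R = 85·21.50·13.0 = 23757.5 kN·m/m
M_D = W·d = 1835·3.82 = 7009.7 kN·m/m
FS = M_R / M_D = 23757.5 / 7009.7 = 3.389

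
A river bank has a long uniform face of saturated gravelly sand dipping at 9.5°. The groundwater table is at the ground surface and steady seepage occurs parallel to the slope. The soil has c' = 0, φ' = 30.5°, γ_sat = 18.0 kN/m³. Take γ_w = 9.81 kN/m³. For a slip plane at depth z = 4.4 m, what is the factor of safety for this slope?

FS = 1.60

With seepage parallel to the slope and the water table at the surface, the effective normal stress on the slip plane uses the buoyant unit weight γ' = γ_sat − γ_w while the driving shear stress uses γ_sat:
FS = [c' + γ' z cos²β tanφ'] / [γ_sat z sinβ cosβ]
(For c' = 0 this reduces to FS = (γ'/γ_sat)·tanφ'/tanβ.)
γ' = 18.0 − 9.81 = 8.19 kN/m³
Numerator = 0.0 + 8.19·4.4·cos²9.5°·tan30.5° = 0.0 + 8.19·4.4·0.9728·0.5890 = 20.649 kPa
Denominator = 18.0·4.4·sin9.5°·cos9.5° = 18.0·4.4·0.1650·0.9863 = 12.892 kPa
FS = 20.649 / 12.892 = 1.602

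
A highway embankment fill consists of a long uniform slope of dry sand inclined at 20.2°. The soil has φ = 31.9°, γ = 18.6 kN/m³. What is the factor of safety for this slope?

For a dry cohesionless infinite slope the factor of safety is FS = tanφ / tanβ.
FS = tan31.9° / tan20.2° = 0.6224 / 0.3679 = 1.692

FS = 1.69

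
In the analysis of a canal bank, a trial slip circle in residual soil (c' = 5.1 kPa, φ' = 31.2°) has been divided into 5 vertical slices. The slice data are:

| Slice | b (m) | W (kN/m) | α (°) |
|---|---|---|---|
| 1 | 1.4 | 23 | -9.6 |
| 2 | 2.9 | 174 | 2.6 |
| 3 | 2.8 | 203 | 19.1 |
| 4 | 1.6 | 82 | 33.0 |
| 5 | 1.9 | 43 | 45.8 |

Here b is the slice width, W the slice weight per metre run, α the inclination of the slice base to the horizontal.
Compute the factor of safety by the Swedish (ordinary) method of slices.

Ordinary method of slices: FS = Σ[c'·Δl_i + (W_i cosα_i)·tanφ'] / Σ W_i sinα_i, with Δl_i = b_i / cosα_i.
Slice 1: Δl = 1.4/cos(-9.6°) = 1.420 m; N'_1 = 23·cos(-9.6°) = 22.7; c'Δl = 7.24; W sinα = -3.8
Slice 2: Δl = 2.9/cos2.6° = 2.903 m; N'_2 = 174·cos2.6° = 173.8; c'Δl = 14.81; W sinα = 7.9
Slice 3: Δl = 2.8/cos19.1° = 2.963 m; N'_3 = 203·cos19.1° = 191.8; c'Δl = 15.11; W sinα = 66.4
Slice 4: Δl = 1.6/cos33.0° = 1.908 m; N'_4 = 82·cos33.0° = 68.8; c'Δl = 9.73; W sinα = 44.7
Slice 5: Δl = 1.9/cos45.8° = 2.725 m; N'_5 = 43·cos45.8° = 30.0; c'Δl = 13.90; W sinα = 30.8
Σc'Δl = 60.8 kN/m; ΣN' = 487.1 kN/m; ΣW sinα = 146.0 kN/m
Resisting = 60.8 + 487.1·tan31.2° = 60.8 + 295.0 = 355.8 kN/m
FS = 355.8 / 146.0 = 2.437

FS = 2.44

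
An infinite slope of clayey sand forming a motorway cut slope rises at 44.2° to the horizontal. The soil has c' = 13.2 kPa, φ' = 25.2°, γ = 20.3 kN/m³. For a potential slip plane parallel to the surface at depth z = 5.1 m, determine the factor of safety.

For an infinite slope with a slip plane parallel to the surface (no pore pressure): FS = [c' + γz cos²β tanφ'] / [γz sinβ cosβ].
γz = 20.3·5.1 = 103.53 kN/m²
Numerator = 13.2 + 103.53·cos²44.2°·tan25.2° = 13.2 + 103.53·0.5140·0.4706 = 38.239 kPa
Denominator = 103.53·sin44.2°·cos44.2° = 103.53·0.6972·0.7169 = 51.745 kPa
FS = 38.239 / 51.745 = 0.739

FS = 0.74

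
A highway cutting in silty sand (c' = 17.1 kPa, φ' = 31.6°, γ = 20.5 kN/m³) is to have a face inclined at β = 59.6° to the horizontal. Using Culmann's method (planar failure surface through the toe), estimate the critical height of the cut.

H_c = 20.94 m

Culmann's analysis gives the critical failure plane at α_cr = (β + φ')/2 = (59.6 + 31.6)/2 = 45.6°, and the critical height
H_c = (4c'/γ) · sinβ cosφ' / [1 − cos(β − φ')]
    = (4·17.1/20.5) · sin59.6°·cos31.6° / [1 − cos(28.0°)]
    = 3.337 · 0.8625·0.8517 / [1 − 0.8829]
    = 3.337 · 0.7346 / 0.1171
    = 20.94 m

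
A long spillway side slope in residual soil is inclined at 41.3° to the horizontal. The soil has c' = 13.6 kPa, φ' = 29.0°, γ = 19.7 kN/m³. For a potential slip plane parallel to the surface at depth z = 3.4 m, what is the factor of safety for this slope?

FS = 1.04

For an infinite slope with a slip plane parallel to the surface (no pore pressure): FS = [c' + γz cos²β tanφ'] / [γz sinβ cosβ].
γz = 19.7·3.4 = 66.98 kN/m²
Numerator = 13.6 + 66.98·cos²41.3°·tan29.0° = 13.6 + 66.98·0.5644·0.5543 = 34.555 kPa
Denominator = 66.98·sin41.3°·cos41.3° = 66.98·0.6600·0.7513 = 33.211 kPa
FS = 34.555 / 33.211 = 1.040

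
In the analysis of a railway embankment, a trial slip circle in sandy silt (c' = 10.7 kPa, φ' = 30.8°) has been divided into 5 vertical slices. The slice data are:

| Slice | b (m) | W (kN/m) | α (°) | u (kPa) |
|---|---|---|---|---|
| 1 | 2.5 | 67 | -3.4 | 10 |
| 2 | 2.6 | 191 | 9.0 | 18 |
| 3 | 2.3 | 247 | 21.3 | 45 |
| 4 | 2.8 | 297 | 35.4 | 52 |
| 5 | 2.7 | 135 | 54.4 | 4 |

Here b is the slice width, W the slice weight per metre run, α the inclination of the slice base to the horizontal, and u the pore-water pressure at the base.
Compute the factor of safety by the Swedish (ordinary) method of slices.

Ordinary method of slices: FS = Σ[c'·Δl_i + (W_i cosα_i − u_i·Δl_i)·tanφ'] / Σ W_i sinα_i, with Δl_i = b_i / cosα_i.
Slice 1: Δl = 2.5/cos(-3.4°) = 2.504 m; N'_1 = 67·cos(-3.4°) − 10·2.504 = 41.8; c'Δl = 26.80; W sinα = -4.0
Slice 2: Δl = 2.6/cos9.0° = 2.632 m; N'_2 = 191·cos9.0° − 18·2.632 = 141.3; c'Δl = 28.17; W sinα = 29.9
Slice 3: Δl = 2.3/cos21.3° = 2.469 m; N'_3 = 247·cos21.3° − 45·2.469 = 119.0; c'Δl = 26.41; W sinα = 89.7
Slice 4: Δl = 2.8/cos35.4° = 3.435 m; N'_4 = 297·cos35.4° − 52·3.435 = 63.5; c'Δl = 36.75; W sinα = 172.0
Slice 5: Δl = 2.7/cos54.4° = 4.638 m; N'_5 = 135·cos54.4° − 4·4.638 = 60.0; c'Δl = 49.63; W sinα = 109.8
Σc'Δl = 167.8 kN/m; ΣN' = 425.6 kN/m; ΣW sinα = 397.4 kN/m
Resisting = 167.8 + 425.6·tan30.8° = 167.8 + 253.7 = 421.5 kN/m
FS = 421.5 / 397.4 = 1.061

FS = 1.06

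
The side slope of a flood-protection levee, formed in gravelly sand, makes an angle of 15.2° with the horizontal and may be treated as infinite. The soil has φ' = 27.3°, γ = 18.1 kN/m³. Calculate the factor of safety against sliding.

FS = 1.90

For a dry cohesionless infinite slope the factor of safety is FS = tanφ' / tanβ.
FS = tan27.3° / tan15.2° = 0.5161 / 0.2717 = 1.900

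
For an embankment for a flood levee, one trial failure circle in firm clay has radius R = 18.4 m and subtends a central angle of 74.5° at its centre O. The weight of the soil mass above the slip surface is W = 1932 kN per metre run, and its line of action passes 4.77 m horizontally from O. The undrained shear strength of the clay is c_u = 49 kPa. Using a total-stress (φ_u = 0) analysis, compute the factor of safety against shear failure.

FS = 2.34

Taking moments about the centre O, the resisting moment is provided by the undrained shear strength acting along the arc:
Arc length L_a = R·θ = 18.4·(74.5°·π/180) = 18.4·1.3003 = 23.92 m
M_R = c_u·L_a·R = 49·23.92·18.4 = 21570.8 kN·m/m
M_D = W·d = 1932·4.77 = 9215.6 kN·m/m
FS = M_R / M_D = 21570.8 / 9215.6 = 2.341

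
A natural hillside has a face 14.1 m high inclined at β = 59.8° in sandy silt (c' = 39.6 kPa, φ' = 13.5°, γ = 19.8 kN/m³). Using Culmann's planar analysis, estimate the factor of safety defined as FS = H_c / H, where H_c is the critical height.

H_c = (4c'/γ) · sinβ cosφ' / [1 − cos(β − φ')]
    = (4·39.6/19.8) · sin59.8°·cos13.5° / [1 − cos46.3°]
    = 8.000 · 0.8404 / 0.3091 = 21.75 m
FS = H_c / H = 21.75 / 14.1 = 1.543

FS = 1.54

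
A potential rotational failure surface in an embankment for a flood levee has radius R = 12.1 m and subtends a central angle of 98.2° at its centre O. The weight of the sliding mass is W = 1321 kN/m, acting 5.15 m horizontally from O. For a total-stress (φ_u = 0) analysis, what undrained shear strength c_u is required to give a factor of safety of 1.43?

c_u = 38.8 kPa

FS = c_u·L_a·R / (W·d), so c_u = FS·W·d / (L_a·R).
Arc length L_a = R·θ = 12.1·(98.2°·π/180) = 12.1·1.7139 = 20.74 m
c_u = 1.43·1321·5.15 / (20.74·12.1) = 9728.5 / 250.93 = 38.77 kPa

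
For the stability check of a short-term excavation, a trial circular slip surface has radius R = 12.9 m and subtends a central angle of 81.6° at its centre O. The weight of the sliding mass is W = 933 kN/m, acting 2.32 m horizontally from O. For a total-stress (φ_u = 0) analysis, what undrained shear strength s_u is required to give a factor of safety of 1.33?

s_u = 12.1 kPa

FS = s_u·L_a·R / (W·d), so s_u = FS·W·d / (L_a·R).
Arc length L_a = R·θ = 12.9·(81.6°·π/180) = 12.9·1.4242 = 18.37 m
s_u = 1.33·933·2.32 / (18.37·12.9) = 2878.9 / 237.00 = 12.15 kPa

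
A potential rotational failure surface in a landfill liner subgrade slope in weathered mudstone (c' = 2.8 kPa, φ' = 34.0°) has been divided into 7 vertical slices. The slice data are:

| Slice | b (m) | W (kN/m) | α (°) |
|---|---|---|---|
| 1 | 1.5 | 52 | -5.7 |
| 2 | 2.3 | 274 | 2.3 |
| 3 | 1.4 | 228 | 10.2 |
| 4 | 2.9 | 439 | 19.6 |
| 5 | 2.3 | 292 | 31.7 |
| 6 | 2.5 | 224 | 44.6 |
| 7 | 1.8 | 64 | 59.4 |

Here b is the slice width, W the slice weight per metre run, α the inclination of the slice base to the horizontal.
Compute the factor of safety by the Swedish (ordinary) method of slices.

Ordinary method of slices: FS = Σ[c'·Δl_i + (W_i cosα_i)·tanφ'] / Σ W_i sinα_i, with Δl_i = b_i / cosα_i.
Slice 1: Δl = 1.5/cos(-5.7°) = 1.507 m; N'_1 = 52·cos(-5.7°) = 51.7; c'Δl = 4.22; W sinα = -5.2
Slice 2: Δl = 2.3/cos2.3° = 2.302 m; N'_2 = 274·cos2.3° = 273.8; c'Δl = 6.45; W sinα = 11.0
Slice 3: Δl = 1.4/cos10.2° = 1.422 m; N'_3 = 228·cos10.2° = 224.4; c'Δl = 3.98; W sinα = 40.4
Slice 4: Δl = 2.9/cos19.6° = 3.078 m; N'_4 = 439·cos19.6° = 413.6; c'Δl = 8.62; W sinα = 147.3
Slice 5: Δl = 2.3/cos31.7° = 2.703 m; N'_5 = 292·cos31.7° = 248.4; c'Δl = 7.57; W sinα = 153.4
Slice 6: Δl = 2.5/cos44.6° = 3.511 m; N'_6 = 224·cos44.6° = 159.5; c'Δl = 9.83; W sinα = 157.3
Slice 7: Δl = 1.8/cos59.4° = 3.536 m; N'_7 = 64·cos59.4° = 32.6; c'Δl = 9.90; W sinα = 55.1
Σc'Δl = 50.6 kN/m; ΣN' = 1404.0 kN/m; ΣW sinα = 559.3 kN/m
Resisting = 50.6 + 1404.0·tan34.0° = 50.6 + 947.0 = 997.6 kN/m
FS = 997.6 / 559.3 = 1.784

FS = 1.78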